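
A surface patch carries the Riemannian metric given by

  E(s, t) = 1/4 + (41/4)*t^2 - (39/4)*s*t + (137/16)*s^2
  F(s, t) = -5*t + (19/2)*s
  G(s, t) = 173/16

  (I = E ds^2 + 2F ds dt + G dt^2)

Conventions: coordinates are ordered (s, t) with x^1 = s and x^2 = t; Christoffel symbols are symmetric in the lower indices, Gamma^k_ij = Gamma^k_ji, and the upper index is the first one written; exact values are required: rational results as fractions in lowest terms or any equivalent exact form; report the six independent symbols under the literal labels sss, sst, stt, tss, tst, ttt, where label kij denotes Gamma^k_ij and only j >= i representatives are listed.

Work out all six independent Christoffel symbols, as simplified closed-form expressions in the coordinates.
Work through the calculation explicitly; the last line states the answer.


E = 1/4 + (41/4)*t^2 - (39/4)*s*t + (137/16)*s^2; F = -5*t + (19/2)*s; G = 173/16
Gamma^k_ij = (1/2) g^{kl} (d_i g_jl + d_j g_il - d_l g_ij), with g^inv = (1/(EG-F^2)) [[G, -F], [-F, E]]
first partials: E_s = -(39/4)*t + (137/8)*s, E_t = (41/2)*t - (39/4)*s, F_s = 19/2, F_t = -5, G_s = 0, G_t = 0
D = EG - F^2 = 173/64 + (5493/64)*t^2 - (667/64)*s*t + (597/256)*s^2
expanded: Gamma^s_ss = (G E_s - 2F F_s + F E_t)/(2D), Gamma^s_st = (G E_t - F G_s)/(2D), Gamma^s_tt = (2G F_t - G G_s - F G_t)/(2D), Gamma^t_ss = (2E F_s - E E_t - F E_s)/(2D), Gamma^t_st = (E G_s - F E_t)/(2D), Gamma^t_tt = (E G_t - 2F F_t + F G_s)/(2D); substitute and cancel common factors

Answer: Gamma_sss = (-11856*s^2 + 31168*s*t + 597*s - 13120*t^2 - 1334*t)/(597*s^2 - 2668*s*t + 21972*t^2 + 692), Gamma_sst = (-13494*s + 28372*t)/(597*s^2 - 2668*s*t + 21972*t^2 + 692), Gamma_stt = -13840/(597*s^2 - 2668*s*t + 21972*t^2 + 692), Gamma_tss = (10686*s^3 - 34636*s^2*t + 38376*s*t^2 - 896*s*t + 312*s - 26896*t^3 + 18688*t^2 - 656*t + 608)/(597*s^2 - 2668*s*t + 21972*t^2 + 692), Gamma_tst = (11856*s^2 - 31168*s*t + 13120*t^2)/(597*s^2 - 2668*s*t + 21972*t^2 + 692), Gamma_ttt = (12160*s - 6400*t)/(597*s^2 - 2668*s*t + 21972*t^2 + 692)


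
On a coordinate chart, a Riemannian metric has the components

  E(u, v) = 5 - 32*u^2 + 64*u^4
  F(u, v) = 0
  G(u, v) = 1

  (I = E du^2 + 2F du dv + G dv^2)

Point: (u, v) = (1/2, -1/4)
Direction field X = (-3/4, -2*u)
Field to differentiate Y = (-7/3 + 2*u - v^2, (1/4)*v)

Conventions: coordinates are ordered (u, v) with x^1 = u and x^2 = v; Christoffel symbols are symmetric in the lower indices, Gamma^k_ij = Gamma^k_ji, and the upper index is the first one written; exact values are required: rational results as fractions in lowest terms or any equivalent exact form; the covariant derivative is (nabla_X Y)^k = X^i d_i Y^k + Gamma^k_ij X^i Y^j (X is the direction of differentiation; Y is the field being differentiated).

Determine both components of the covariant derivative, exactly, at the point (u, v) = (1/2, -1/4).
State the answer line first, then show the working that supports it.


Answer: (nabla_X Y)^u = -2, (nabla_X Y)^v = -1/4

E = 1, F = 0, G = 1 at the point
E_u = 0, E_v = 0, F_u = 0, F_v = 0, G_u = 0, G_v = 0
EG - F^2 = 1;  g^inv = (1) * [[1, 0], [0, 1]]
first-kind symbols [ij,l] = (1/2)(d_i g_jl + d_j g_il - d_l g_ij): [uu,u] = E_u/2 = 0, [uu,v] = F_u - E_v/2 = 0, [uv,u] = E_v/2 = 0, [uv,v] = G_u/2 = 0, [vv,u] = F_v - G_u/2 = 0, [vv,v] = G_v/2 = 0
Gamma^u_ij = (G*[ij,u] - F*[ij,v])/(EG - F^2), Gamma^v_ij = (E*[ij,v] - F*[ij,u])/(EG - F^2)
Gamma_uuu = 0, Gamma_uuv = 0, Gamma_uvv = 0, Gamma_vuu = 0, Gamma_vuv = 0, Gamma_vvv = 0
X = (-3/4, -1), Y = (-67/48, -1/16) at the point


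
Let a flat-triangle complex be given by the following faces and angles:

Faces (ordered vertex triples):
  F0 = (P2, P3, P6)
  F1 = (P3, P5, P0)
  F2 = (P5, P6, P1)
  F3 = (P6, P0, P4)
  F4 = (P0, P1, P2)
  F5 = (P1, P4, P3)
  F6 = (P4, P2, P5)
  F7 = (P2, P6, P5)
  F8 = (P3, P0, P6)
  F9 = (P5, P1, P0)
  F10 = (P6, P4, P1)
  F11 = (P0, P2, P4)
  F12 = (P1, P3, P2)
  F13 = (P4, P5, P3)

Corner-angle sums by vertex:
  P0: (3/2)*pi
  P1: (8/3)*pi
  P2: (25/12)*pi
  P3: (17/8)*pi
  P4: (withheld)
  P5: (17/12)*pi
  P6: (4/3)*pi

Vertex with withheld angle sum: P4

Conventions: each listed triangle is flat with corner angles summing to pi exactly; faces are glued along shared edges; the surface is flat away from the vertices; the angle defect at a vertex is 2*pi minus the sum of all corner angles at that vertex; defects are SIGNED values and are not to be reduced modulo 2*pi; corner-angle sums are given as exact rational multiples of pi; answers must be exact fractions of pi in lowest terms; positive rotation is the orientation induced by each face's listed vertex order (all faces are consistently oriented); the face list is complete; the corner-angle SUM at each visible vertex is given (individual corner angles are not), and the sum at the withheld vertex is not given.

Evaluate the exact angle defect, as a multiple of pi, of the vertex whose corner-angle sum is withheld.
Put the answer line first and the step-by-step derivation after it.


Answer: defect(P4) = (-7/8)*pi

V = 7, E = 21, F = 14; chi = V - E + F = 0
Gauss-Bonnet: total defect = 2*pi*chi = 0; visible defects sum to (7/8)*pi


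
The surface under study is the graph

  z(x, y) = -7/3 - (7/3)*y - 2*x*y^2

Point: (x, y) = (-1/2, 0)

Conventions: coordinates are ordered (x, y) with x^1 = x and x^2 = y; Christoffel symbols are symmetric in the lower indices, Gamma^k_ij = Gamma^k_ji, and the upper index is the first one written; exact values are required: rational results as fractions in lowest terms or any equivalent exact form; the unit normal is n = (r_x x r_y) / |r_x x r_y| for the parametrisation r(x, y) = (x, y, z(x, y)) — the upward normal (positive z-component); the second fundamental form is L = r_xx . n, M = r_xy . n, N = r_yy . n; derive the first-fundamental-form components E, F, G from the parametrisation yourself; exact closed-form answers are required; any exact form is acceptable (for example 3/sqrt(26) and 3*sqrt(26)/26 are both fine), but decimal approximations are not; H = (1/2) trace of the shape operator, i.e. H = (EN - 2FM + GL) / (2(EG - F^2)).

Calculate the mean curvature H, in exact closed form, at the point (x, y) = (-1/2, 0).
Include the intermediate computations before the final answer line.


z_x = 0, z_y = -7/3, z_xx = 0, z_xy = 0, z_yy = 2
E = 1, F = 0, G = 58/9; answer radicand W^2 = 58/9
unnormalised second-form numerators: l = 0, m = 0, n = 2; L = l/sqrt(58/9), and similarly M = m/sqrt(W^2), N = n/sqrt(W^2)
H = (E*n - 2*F*m + G*l) / (2*(EG - F^2)*sqrt(W^2)); E*n - 2*F*m + G*l = 2, EG - F^2 = 58/9, so H = (9/58)/sqrt(58/9)

Answer: H = 27*sqrt(58)/3364


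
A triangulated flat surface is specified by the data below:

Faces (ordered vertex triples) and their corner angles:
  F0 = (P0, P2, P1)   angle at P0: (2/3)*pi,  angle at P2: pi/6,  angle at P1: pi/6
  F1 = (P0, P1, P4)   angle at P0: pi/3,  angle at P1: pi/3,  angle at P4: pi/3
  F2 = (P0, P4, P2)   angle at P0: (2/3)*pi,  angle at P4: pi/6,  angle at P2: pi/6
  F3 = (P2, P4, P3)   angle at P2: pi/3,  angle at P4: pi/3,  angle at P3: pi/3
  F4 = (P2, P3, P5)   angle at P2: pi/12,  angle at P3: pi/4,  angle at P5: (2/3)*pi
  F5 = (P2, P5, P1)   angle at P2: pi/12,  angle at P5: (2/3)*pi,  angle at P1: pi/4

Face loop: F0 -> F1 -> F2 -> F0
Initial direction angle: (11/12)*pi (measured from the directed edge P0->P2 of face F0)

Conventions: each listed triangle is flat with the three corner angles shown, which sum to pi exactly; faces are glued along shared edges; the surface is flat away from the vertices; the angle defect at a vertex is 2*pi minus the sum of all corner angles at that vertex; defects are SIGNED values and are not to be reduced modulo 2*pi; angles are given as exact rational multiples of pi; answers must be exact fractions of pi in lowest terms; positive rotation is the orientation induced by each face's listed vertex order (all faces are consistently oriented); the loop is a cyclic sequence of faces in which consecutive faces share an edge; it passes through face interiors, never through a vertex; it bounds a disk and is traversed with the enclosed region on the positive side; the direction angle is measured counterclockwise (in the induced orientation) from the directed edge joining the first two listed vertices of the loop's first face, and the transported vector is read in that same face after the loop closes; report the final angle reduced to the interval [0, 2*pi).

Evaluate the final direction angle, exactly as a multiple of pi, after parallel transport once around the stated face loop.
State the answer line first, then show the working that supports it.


Answer: final direction angle = (5/4)*pi

enclosed vertex P0: corner angles sum to (5/3)*pi, defect = 2*pi - (5/3)*pi = pi/3
final direction = starting direction + enclosed defect total, reduced mod 2*pi (induced orientation)
final angle = (11/12)*pi + pi/3 = (5/4)*pi (mod 2*pi)


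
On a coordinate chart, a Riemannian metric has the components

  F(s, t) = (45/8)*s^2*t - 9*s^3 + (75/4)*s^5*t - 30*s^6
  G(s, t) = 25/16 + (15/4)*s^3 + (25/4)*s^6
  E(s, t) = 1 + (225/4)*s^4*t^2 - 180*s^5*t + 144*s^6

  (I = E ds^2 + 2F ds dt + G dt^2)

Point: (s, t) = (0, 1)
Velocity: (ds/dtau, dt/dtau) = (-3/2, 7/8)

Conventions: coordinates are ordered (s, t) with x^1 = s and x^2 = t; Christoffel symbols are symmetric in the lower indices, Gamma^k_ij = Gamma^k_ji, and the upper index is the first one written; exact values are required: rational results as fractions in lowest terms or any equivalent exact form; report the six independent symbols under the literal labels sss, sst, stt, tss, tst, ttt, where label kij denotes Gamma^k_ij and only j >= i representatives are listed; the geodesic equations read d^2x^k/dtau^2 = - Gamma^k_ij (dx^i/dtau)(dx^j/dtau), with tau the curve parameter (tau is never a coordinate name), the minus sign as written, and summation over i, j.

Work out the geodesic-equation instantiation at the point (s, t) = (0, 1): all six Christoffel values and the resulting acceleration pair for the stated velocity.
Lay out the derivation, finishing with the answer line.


E = 1, F = 0, G = 25/16 at the point
E_s = 0, E_t = 0, F_s = 0, F_t = 0, G_s = 0, G_t = 0
EG - F^2 = 25/16;  g^inv = (16/25) * [[25/16, 0], [0, 1]]
first-kind symbols [ij,l] = (1/2)(d_i g_jl + d_j g_il - d_l g_ij): [ss,s] = E_s/2 = 0, [ss,t] = F_s - E_t/2 = 0, [st,s] = E_t/2 = 0, [st,t] = G_s/2 = 0, [tt,s] = F_t - G_s/2 = 0, [tt,t] = G_t/2 = 0
Gamma^s_ij = (G*[ij,s] - F*[ij,t])/(EG - F^2), Gamma^t_ij = (E*[ij,t] - F*[ij,s])/(EG - F^2)
Gamma_sss = 0, Gamma_sst = 0, Gamma_stt = 0, Gamma_tss = 0, Gamma_tst = 0, Gamma_ttt = 0
d^2s/dtau^2 = -(Gamma_sss*(-3/2)^2 + 2*Gamma_sst*(-3/2)*(7/8) + Gamma_stt*(7/8)^2) = 0
d^2t/dtau^2 = -(Gamma_tss*(-3/2)^2 + 2*Gamma_tst*(-3/2)*(7/8) + Gamma_ttt*(7/8)^2) = 0

Answer: Gamma_sss = 0, Gamma_sst = 0, Gamma_stt = 0, Gamma_tss = 0, Gamma_tst = 0, Gamma_ttt = 0; accelerations (d^2s/dtau^2, d^2t/dtau^2) = (0, 0)


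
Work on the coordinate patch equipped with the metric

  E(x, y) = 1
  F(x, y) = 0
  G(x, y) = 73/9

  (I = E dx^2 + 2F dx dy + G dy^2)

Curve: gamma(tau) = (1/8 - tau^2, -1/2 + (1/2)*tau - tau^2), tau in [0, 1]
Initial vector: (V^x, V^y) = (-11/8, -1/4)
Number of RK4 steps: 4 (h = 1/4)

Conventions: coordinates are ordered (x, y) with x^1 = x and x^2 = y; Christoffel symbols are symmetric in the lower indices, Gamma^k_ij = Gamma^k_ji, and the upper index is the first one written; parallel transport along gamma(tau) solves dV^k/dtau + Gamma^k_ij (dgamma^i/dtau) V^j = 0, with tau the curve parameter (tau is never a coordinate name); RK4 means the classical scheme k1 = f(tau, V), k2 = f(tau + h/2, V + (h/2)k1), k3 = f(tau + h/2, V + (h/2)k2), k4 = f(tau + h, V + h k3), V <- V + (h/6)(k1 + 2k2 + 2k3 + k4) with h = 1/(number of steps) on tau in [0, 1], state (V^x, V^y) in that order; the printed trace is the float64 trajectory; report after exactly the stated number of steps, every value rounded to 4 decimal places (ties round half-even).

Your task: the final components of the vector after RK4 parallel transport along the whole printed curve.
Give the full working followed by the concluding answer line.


gamma'(tau) = (-2*tau, 1/2 - 2*tau); f(tau, V)^k = -Gamma^k_ij(gamma(tau)) gamma'^i(tau) V^j; h = 1/4; intermediate values shown to 6 dp
curve data and Christoffel symbols at the stage parameters:
  tau = 0.000000: gamma = (0.125000, -0.500000), gamma' = (0.000000, 0.500000); Gamma_xxx = 0.000000, Gamma_xxy = 0.000000, Gamma_xyy = 0.000000, Gamma_yxx = 0.000000, Gamma_yxy = 0.000000, Gamma_yyy = 0.000000
  tau = 0.125000: gamma = (0.109375, -0.453125), gamma' = (-0.250000, 0.250000); Gamma_xxx = 0.000000, Gamma_xxy = 0.000000, Gamma_xyy = 0.000000, Gamma_yxx = 0.000000, Gamma_yxy = 0.000000, Gamma_yyy = 0.000000
  tau = 0.250000: gamma = (0.062500, -0.437500), gamma' = (-0.500000, 0.000000); Gamma_xxx = 0.000000, Gamma_xxy = 0.000000, Gamma_xyy = 0.000000, Gamma_yxx = 0.000000, Gamma_yxy = 0.000000, Gamma_yyy = 0.000000
  tau = 0.375000: gamma = (-0.015625, -0.453125), gamma' = (-0.750000, -0.250000); Gamma_xxx = 0.000000, Gamma_xxy = 0.000000, Gamma_xyy = 0.000000, Gamma_yxx = 0.000000, Gamma_yxy = 0.000000, Gamma_yyy = 0.000000
  tau = 0.500000: gamma = (-0.125000, -0.500000), gamma' = (-1.000000, -0.500000); Gamma_xxx = 0.000000, Gamma_xxy = 0.000000, Gamma_xyy = 0.000000, Gamma_yxx = 0.000000, Gamma_yxy = 0.000000, Gamma_yyy = 0.000000
  tau = 0.625000: gamma = (-0.265625, -0.578125), gamma' = (-1.250000, -0.750000); Gamma_xxx = 0.000000, Gamma_xxy = 0.000000, Gamma_xyy = 0.000000, Gamma_yxx = 0.000000, Gamma_yxy = 0.000000, Gamma_yyy = 0.000000
  tau = 0.750000: gamma = (-0.437500, -0.687500), gamma' = (-1.500000, -1.000000); Gamma_xxx = 0.000000, Gamma_xxy = 0.000000, Gamma_xyy = 0.000000, Gamma_yxx = 0.000000, Gamma_yxy = 0.000000, Gamma_yyy = 0.000000
  tau = 0.875000: gamma = (-0.640625, -0.828125), gamma' = (-1.750000, -1.250000); Gamma_xxx = 0.000000, Gamma_xxy = 0.000000, Gamma_xyy = 0.000000, Gamma_yxx = 0.000000, Gamma_yxy = 0.000000, Gamma_yyy = 0.000000
  tau = 1.000000: gamma = (-0.875000, -1.000000), gamma' = (-2.000000, -1.500000); Gamma_xxx = 0.000000, Gamma_xxy = 0.000000, Gamma_xyy = 0.000000, Gamma_yxx = 0.000000, Gamma_yxy = 0.000000, Gamma_yyy = 0.000000
step 0: V^x = -1.3750, V^y = -0.2500
step 1: k1 = (0.000000, 0.000000), k2 = (0.000000, 0.000000), k3 = (0.000000, 0.000000), k4 = (0.000000, 0.000000); V <- V + (h/6)(k1 + 2k2 + 2k3 + k4): V^x = -1.3750, V^y = -0.2500
step 2: k1 = (0.000000, 0.000000), k2 = (0.000000, 0.000000), k3 = (0.000000, 0.000000), k4 = (0.000000, 0.000000); V <- V + (h/6)(k1 + 2k2 + 2k3 + k4): V^x = -1.3750, V^y = -0.2500
step 3: k1 = (0.000000, 0.000000), k2 = (0.000000, 0.000000), k3 = (0.000000, 0.000000), k4 = (0.000000, 0.000000); V <- V + (h/6)(k1 + 2k2 + 2k3 + k4): V^x = -1.3750, V^y = -0.2500
step 4: k1 = (0.000000, 0.000000), k2 = (0.000000, 0.000000), k3 = (0.000000, 0.000000), k4 = (0.000000, 0.000000); V <- V + (h/6)(k1 + 2k2 + 2k3 + k4): V^x = -1.3750, V^y = -0.2500

Answer: V^x = -1.3750, V^y = -0.2500


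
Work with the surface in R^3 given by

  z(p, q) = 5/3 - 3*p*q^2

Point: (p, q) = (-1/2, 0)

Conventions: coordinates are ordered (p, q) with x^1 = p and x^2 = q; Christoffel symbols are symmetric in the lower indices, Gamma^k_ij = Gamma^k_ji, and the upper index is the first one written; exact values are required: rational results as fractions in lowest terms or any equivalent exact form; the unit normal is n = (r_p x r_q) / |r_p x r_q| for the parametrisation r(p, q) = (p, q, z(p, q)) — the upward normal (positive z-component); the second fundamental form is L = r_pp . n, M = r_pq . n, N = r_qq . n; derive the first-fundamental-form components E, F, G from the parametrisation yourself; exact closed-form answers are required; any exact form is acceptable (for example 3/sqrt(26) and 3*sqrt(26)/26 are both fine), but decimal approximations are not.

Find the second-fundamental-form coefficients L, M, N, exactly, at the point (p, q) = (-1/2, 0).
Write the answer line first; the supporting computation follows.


Answer: L = 0, M = 0, N = 3

z_p = 0, z_q = 0, z_pp = 0, z_pq = 0, z_qq = 3
E = 1, F = 0, G = 1; answer radicand W^2 = 1
unnormalised second-form numerators: l = 0, m = 0, n = 3; L = l/sqrt(1), and similarly M = m/sqrt(W^2), N = n/sqrt(W^2)


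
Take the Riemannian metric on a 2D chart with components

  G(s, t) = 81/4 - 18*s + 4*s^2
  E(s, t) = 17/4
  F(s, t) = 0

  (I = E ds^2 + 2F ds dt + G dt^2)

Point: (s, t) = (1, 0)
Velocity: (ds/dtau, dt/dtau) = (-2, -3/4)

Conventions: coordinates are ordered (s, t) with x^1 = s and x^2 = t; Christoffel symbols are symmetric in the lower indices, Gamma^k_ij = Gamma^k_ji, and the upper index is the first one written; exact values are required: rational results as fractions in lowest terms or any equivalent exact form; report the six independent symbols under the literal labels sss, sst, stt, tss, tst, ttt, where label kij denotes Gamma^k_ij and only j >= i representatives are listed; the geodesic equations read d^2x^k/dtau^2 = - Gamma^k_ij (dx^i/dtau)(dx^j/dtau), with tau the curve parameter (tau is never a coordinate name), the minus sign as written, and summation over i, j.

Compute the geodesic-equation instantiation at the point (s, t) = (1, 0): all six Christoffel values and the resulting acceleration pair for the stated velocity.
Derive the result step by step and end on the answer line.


E = 17/4, F = 0, G = 25/4 at the point
E_s = 0, E_t = 0, F_s = 0, F_t = 0, G_s = -10, G_t = 0
EG - F^2 = 425/16;  g^inv = (16/425) * [[25/4, 0], [0, 17/4]]
first-kind symbols [ij,l] = (1/2)(d_i g_jl + d_j g_il - d_l g_ij): [ss,s] = E_s/2 = 0, [ss,t] = F_s - E_t/2 = 0, [st,s] = E_t/2 = 0, [st,t] = G_s/2 = -5, [tt,s] = F_t - G_s/2 = 5, [tt,t] = G_t/2 = 0
Gamma^s_ij = (G*[ij,s] - F*[ij,t])/(EG - F^2), Gamma^t_ij = (E*[ij,t] - F*[ij,s])/(EG - F^2)
Gamma_sss = 0, Gamma_sst = 0, Gamma_stt = 20/17, Gamma_tss = 0, Gamma_tst = -4/5, Gamma_ttt = 0
d^2s/dtau^2 = -(Gamma_sss*(-2)^2 + 2*Gamma_sst*(-2)*(-3/4) + Gamma_stt*(-3/4)^2) = -45/68
d^2t/dtau^2 = -(Gamma_tss*(-2)^2 + 2*Gamma_tst*(-2)*(-3/4) + Gamma_ttt*(-3/4)^2) = 12/5

Answer: Gamma_sss = 0, Gamma_sst = 0, Gamma_stt = 20/17, Gamma_tss = 0, Gamma_tst = -4/5, Gamma_ttt = 0; accelerations (d^2s/dtau^2, d^2t/dtau^2) = (-45/68, 12/5)


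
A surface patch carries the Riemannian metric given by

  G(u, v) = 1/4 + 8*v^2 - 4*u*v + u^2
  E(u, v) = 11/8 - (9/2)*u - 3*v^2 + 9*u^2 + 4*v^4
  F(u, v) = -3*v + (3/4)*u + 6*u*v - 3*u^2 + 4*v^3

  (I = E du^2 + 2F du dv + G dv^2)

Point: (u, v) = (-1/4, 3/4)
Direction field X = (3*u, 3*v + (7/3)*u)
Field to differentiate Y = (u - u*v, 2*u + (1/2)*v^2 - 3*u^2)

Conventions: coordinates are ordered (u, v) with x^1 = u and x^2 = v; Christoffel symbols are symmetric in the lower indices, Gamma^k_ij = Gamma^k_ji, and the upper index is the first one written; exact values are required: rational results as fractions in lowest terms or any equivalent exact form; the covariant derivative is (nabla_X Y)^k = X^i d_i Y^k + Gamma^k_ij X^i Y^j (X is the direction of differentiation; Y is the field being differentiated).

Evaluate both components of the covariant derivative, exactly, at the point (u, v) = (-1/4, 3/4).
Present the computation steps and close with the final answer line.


E = 169/64, F = -33/16, G = 89/16 at the point
E_u = -9, E_v = 9/4, F_u = 27/4, F_v = 9/4, G_u = -7/2, G_v = 13
EG - F^2 = 10685/1024;  g^inv = (1024/10685) * [[89/16, 33/16], [33/16, 169/64]]
first-kind symbols [ij,l] = (1/2)(d_i g_jl + d_j g_il - d_l g_ij): [uu,u] = E_u/2 = -9/2, [uu,v] = F_u - E_v/2 = 45/8, [uv,u] = E_v/2 = 9/8, [uv,v] = G_u/2 = -7/4, [vv,u] = F_v - G_u/2 = 4, [vv,v] = G_v/2 = 13/2
Gamma^u_ij = (G*[ij,u] - F*[ij,v])/(EG - F^2), Gamma^v_ij = (E*[ij,v] - F*[ij,u])/(EG - F^2)
Gamma_uuu = -13752/10685, Gamma_uuv = 2712/10685, Gamma_uvv = 36512/10685, Gamma_vuu = 5706/10685, Gamma_vuv = -2356/10685, Gamma_vvv = 26024/10685
X = (-3/4, 5/3), Y = (-1/16, -13/32) at the point

Answer: (nabla_X Y)^u = -134243/64110, (nabla_X Y)^v = -130069/42740


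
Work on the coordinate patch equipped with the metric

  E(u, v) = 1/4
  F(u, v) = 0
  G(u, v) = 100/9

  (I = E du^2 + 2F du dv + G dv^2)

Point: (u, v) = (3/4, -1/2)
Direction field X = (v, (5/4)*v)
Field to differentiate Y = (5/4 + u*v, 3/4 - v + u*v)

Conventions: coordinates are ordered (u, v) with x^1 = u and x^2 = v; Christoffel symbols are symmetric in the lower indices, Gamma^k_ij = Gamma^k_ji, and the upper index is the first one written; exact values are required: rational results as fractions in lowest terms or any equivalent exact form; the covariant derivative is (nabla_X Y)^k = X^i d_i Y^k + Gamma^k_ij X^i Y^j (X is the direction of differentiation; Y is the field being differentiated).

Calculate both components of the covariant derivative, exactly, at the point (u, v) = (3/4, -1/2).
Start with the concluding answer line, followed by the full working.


Answer: (nabla_X Y)^u = -7/32, (nabla_X Y)^v = 13/32

E = 1/4, F = 0, G = 100/9 at the point
E_u = 0, E_v = 0, F_u = 0, F_v = 0, G_u = 0, G_v = 0
EG - F^2 = 25/9;  g^inv = (9/25) * [[100/9, 0], [0, 1/4]]
first-kind symbols [ij,l] = (1/2)(d_i g_jl + d_j g_il - d_l g_ij): [uu,u] = E_u/2 = 0, [uu,v] = F_u - E_v/2 = 0, [uv,u] = E_v/2 = 0, [uv,v] = G_u/2 = 0, [vv,u] = F_v - G_u/2 = 0, [vv,v] = G_v/2 = 0
Gamma^u_ij = (G*[ij,u] - F*[ij,v])/(EG - F^2), Gamma^v_ij = (E*[ij,v] - F*[ij,u])/(EG - F^2)
Gamma_uuu = 0, Gamma_uuv = 0, Gamma_uvv = 0, Gamma_vuu = 0, Gamma_vuv = 0, Gamma_vvv = 0
X = (-1/2, -5/8), Y = (7/8, 7/8) at the point


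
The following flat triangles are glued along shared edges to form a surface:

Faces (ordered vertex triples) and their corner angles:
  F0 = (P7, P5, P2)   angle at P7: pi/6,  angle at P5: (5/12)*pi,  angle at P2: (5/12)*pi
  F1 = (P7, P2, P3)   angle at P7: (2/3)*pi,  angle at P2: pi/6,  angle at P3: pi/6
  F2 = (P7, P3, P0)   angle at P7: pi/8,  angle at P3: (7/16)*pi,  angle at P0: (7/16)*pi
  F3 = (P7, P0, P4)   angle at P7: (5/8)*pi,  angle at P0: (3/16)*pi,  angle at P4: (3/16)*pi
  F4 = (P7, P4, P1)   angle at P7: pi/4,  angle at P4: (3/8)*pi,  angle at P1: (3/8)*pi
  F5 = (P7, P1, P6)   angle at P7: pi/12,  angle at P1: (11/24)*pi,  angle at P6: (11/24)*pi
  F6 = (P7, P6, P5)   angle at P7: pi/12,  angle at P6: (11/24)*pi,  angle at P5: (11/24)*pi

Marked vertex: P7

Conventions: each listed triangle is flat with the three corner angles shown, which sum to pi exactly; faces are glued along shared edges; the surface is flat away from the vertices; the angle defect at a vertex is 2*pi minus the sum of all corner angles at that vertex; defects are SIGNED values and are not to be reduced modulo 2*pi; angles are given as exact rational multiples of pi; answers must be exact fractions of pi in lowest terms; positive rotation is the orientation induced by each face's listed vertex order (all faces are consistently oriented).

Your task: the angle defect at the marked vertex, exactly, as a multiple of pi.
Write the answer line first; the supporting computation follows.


Answer: defect(P7) = 0

Sum of corner angles at P7: 2*pi
defect = 2*pi - 2*pi


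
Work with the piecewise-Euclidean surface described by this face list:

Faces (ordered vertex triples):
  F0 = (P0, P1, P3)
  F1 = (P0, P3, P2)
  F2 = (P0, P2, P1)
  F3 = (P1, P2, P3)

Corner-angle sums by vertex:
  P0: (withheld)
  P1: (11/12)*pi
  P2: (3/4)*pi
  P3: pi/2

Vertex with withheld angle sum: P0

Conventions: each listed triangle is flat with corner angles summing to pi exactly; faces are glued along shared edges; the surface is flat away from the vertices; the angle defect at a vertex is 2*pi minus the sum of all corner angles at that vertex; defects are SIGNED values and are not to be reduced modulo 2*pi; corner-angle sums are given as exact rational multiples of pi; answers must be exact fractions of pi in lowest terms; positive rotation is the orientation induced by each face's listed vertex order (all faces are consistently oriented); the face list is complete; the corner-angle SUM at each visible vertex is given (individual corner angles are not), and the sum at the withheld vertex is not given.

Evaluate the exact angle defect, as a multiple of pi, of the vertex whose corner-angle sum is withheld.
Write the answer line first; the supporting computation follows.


Answer: defect(P0) = pi/6

V = 4, E = 6, F = 4; chi = V - E + F = 2
Gauss-Bonnet: total defect = 2*pi*chi = 4*pi; visible defects sum to (23/6)*pi


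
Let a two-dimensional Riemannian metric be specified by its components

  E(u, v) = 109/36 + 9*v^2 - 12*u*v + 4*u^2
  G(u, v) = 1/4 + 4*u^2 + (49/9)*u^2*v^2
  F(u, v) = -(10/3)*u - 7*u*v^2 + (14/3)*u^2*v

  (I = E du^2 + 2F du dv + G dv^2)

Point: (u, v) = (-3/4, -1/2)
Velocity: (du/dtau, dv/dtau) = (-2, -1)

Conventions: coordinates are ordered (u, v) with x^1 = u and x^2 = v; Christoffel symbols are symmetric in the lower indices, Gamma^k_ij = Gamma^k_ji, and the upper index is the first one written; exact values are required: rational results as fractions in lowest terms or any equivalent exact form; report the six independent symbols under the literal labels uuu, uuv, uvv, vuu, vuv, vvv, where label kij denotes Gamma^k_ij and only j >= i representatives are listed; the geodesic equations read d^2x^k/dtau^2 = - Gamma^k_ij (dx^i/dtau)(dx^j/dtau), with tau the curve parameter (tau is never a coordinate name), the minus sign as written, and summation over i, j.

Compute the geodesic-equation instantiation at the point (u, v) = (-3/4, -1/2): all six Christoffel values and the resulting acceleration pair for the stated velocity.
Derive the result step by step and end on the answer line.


E = 109/36, F = 5/2, G = 209/64 at the point
E_u = 0, E_v = 0, F_u = -19/12, F_v = -21/8, G_u = -193/24, G_v = -49/16
EG - F^2 = 8381/2304;  g^inv = (2304/8381) * [[209/64, -5/2], [-5/2, 109/36]]
first-kind symbols [ij,l] = (1/2)(d_i g_jl + d_j g_il - d_l g_ij): [uu,u] = E_u/2 = 0, [uu,v] = F_u - E_v/2 = -19/12, [uv,u] = E_v/2 = 0, [uv,v] = G_u/2 = -193/48, [vv,u] = F_v - G_u/2 = 67/48, [vv,v] = G_v/2 = -49/32
Gamma^u_ij = (G*[ij,u] - F*[ij,v])/(EG - F^2), Gamma^v_ij = (E*[ij,v] - F*[ij,u])/(EG - F^2)
Gamma_uuu = 9120/8381, Gamma_uuv = 23160/8381, Gamma_uvv = 77289/33524, Gamma_vuu = -33136/25143, Gamma_vuv = -84148/25143, Gamma_vvv = -18722/8381
d^2u/dtau^2 = -(Gamma_uuu*(-2)^2 + 2*Gamma_uuv*(-2)*(-1) + Gamma_uvv*(-1)^2) = -593769/33524
d^2v/dtau^2 = -(Gamma_vuu*(-2)^2 + 2*Gamma_vuv*(-2)*(-1) + Gamma_vvv*(-1)^2) = 525302/25143

Answer: Gamma_uuu = 9120/8381, Gamma_uuv = 23160/8381, Gamma_uvv = 77289/33524, Gamma_vuu = -33136/25143, Gamma_vuv = -84148/25143, Gamma_vvv = -18722/8381; accelerations (d^2u/dtau^2, d^2v/dtau^2) = (-593769/33524, 525302/25143)


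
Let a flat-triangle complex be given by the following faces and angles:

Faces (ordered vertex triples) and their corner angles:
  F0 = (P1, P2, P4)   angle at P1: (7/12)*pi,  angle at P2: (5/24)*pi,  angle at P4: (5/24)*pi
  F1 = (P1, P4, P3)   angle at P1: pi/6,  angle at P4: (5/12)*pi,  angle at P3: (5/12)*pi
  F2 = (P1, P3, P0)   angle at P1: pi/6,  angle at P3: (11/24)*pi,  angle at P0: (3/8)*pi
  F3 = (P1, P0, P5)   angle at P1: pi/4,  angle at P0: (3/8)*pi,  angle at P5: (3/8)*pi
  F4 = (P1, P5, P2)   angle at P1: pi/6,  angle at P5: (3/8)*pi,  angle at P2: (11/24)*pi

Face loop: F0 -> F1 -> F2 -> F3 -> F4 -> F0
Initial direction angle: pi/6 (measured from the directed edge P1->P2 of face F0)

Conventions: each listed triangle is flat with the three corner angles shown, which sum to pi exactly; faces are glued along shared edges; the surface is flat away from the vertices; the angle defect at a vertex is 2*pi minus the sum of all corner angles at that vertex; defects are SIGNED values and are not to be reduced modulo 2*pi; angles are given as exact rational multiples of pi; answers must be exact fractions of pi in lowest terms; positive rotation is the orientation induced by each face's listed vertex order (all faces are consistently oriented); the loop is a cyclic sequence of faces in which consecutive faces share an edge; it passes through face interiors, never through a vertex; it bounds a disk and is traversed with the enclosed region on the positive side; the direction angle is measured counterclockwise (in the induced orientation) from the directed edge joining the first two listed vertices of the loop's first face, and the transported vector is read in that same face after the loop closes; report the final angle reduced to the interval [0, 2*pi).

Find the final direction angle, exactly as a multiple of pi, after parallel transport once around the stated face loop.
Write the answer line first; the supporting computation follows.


Answer: final direction angle = (5/6)*pi

enclosed vertex P1: corner angles sum to (4/3)*pi, defect = 2*pi - (4/3)*pi = (2/3)*pi
the rotation equals the total enclosed defect, so the final angle is initial + defects (mod 2*pi)
final angle = pi/6 + (2/3)*pi = (5/6)*pi (mod 2*pi)


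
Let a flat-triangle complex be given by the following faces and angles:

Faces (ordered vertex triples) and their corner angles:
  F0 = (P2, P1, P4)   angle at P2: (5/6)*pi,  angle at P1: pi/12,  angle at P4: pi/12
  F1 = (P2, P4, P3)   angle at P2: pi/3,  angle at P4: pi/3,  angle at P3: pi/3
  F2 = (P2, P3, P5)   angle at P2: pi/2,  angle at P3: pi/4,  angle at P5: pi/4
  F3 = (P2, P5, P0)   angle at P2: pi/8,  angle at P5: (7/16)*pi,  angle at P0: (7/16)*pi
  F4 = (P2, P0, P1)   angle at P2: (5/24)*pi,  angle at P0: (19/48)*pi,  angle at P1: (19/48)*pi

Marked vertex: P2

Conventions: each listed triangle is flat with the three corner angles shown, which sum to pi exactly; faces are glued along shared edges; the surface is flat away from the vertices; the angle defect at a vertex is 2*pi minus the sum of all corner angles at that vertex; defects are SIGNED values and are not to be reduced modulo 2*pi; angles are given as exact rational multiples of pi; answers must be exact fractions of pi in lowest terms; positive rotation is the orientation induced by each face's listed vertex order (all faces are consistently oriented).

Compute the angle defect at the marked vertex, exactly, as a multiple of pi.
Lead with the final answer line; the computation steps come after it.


Answer: defect(P2) = 0

Sum of corner angles at P2: 2*pi
defect = 2*pi - 2*pi


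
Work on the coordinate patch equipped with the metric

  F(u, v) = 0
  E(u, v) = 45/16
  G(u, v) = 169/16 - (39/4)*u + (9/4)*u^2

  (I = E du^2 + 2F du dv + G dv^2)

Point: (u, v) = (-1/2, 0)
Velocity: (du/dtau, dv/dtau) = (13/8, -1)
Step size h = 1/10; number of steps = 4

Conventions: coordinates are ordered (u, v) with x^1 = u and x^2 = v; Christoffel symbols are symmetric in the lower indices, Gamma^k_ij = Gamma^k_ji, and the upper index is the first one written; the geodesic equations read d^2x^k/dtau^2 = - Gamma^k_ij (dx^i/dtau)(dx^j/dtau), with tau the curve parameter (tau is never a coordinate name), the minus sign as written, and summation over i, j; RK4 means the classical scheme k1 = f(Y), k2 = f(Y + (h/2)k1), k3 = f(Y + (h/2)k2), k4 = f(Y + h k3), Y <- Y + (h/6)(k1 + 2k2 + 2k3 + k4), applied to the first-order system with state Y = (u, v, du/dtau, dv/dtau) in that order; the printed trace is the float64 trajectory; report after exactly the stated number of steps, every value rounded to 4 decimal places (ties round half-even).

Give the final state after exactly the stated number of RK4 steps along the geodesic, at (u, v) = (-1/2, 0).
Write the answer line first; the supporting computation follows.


Answer: u = -0.0643, v = -0.4940, du/dtau = 0.4489, dv/dtau = -1.4287

f(Y) = (du/dtau, dv/dtau, -Gamma^u_ij Y'^i Y'^j, -Gamma^v_ij Y'^i Y'^j) with the Gammas evaluated at the stage position; h = 0.100000; intermediate values shown to 6 dp
step 0: u = -0.5000, v = 0.0000, du/dtau = 1.6250, dv/dtau = -1.0000
step 1:
  k1: at (u, v) = (-0.500000, 0.000000), (du/dtau, dv/dtau) = (1.625000, -1.000000); Gamma_uuu = 0.000000, Gamma_uuv = 0.000000, Gamma_uvv = 2.133333, Gamma_vuu = 0.000000, Gamma_vuv = -0.375000, Gamma_vvv = 0.000000; k1 = (1.625000, -1.000000, -2.133333, -1.218750)
  k2: at (u, v) = (-0.418750, -0.050000), (du/dtau, dv/dtau) = (1.518333, -1.060938); Gamma_uuu = 0.000000, Gamma_uuv = 0.000000, Gamma_uvv = 2.068333, Gamma_vuu = 0.000000, Gamma_vuv = -0.386785, Gamma_vvv = 0.000000; k2 = (1.518333, -1.060938, -2.328092, -1.246110)
  k3: at (u, v) = (-0.424083, -0.053047), (du/dtau, dv/dtau) = (1.508595, -1.062305); Gamma_uuu = 0.000000, Gamma_uuv = 0.000000, Gamma_uvv = 2.072600, Gamma_vuu = 0.000000, Gamma_vuv = -0.385989, Gamma_vvv = 0.000000; k3 = (1.508595, -1.062305, -2.338915, -1.237162)
  k4: at (u, v) = (-0.349140, -0.106231), (du/dtau, dv/dtau) = (1.391109, -1.123716); Gamma_uuu = 0.000000, Gamma_uuv = 0.000000, Gamma_uvv = 2.012646, Gamma_vuu = 0.000000, Gamma_vuv = -0.397487, Gamma_vvv = 0.000000; k4 = (1.391109, -1.123716, -2.541445, -1.242712)
  Y <- Y + (h/6)(k1 + 2k2 + 2k3 + k4): u = -0.3488, v = -0.1062, du/dtau = 1.3915, dv/dtau = -1.1238
step 2:
  k1: at (u, v) = (-0.348834, -0.106170), (du/dtau, dv/dtau) = (1.391520, -1.123800); Gamma_uuu = 0.000000, Gamma_uuv = 0.000000, Gamma_uvv = 2.012400, Gamma_vuu = 0.000000, Gamma_vuv = -0.397535, Gamma_vvv = 0.000000; k1 = (1.391520, -1.123800, -2.541514, -1.243324)
  k2: at (u, v) = (-0.279258, -0.162360), (du/dtau, dv/dtau) = (1.264444, -1.185966); Gamma_uuu = 0.000000, Gamma_uuv = 0.000000, Gamma_uvv = 1.956740, Gamma_vuu = 0.000000, Gamma_vuv = -0.408843, Gamma_vvv = 0.000000; k2 = (1.264444, -1.185966, -2.752186, -1.226194)
  k3: at (u, v) = (-0.285612, -0.165468), (du/dtau, dv/dtau) = (1.253911, -1.185110); Gamma_uuu = 0.000000, Gamma_uuv = 0.000000, Gamma_uvv = 1.961823, Gamma_vuu = 0.000000, Gamma_vuv = -0.407784, Gamma_vvv = 0.000000; k3 = (1.253911, -1.185110, -2.755351, -1.211952)
  k4: at (u, v) = (-0.223443, -0.224681), (du/dtau, dv/dtau) = (1.115985, -1.244995); Gamma_uuu = 0.000000, Gamma_uuv = 0.000000, Gamma_uvv = 1.912088, Gamma_vuu = 0.000000, Gamma_vuv = -0.418391, Gamma_vvv = 0.000000; k4 = (1.115985, -1.244995, -2.963761, -1.162621)
  Y <- Y + (h/6)(k1 + 2k2 + 2k3 + k4): u = -0.2231, v = -0.2247, du/dtau = 1.1162, dv/dtau = -1.2452
step 3:
  k1: at (u, v) = (-0.223097, -0.224686), (du/dtau, dv/dtau) = (1.116181, -1.245171); Gamma_uuu = 0.000000, Gamma_uuv = 0.000000, Gamma_uvv = 1.911811, Gamma_vuu = 0.000000, Gamma_vuv = -0.418451, Gamma_vvv = 0.000000; k1 = (1.116181, -1.245171, -2.964167, -1.163158)
  k2: at (u, v) = (-0.167288, -0.286944), (du/dtau, dv/dtau) = (0.967973, -1.303329); Gamma_uuu = 0.000000, Gamma_uuv = 0.000000, Gamma_uvv = 1.867164, Gamma_vuu = 0.000000, Gamma_vuv = -0.428457, Gamma_vvv = 0.000000; k2 = (0.967973, -1.303329, -3.171686, -1.081072)
  k3: at (u, v) = (-0.174698, -0.289852), (du/dtau, dv/dtau) = (0.957597, -1.299224); Gamma_uuu = 0.000000, Gamma_uuv = 0.000000, Gamma_uvv = 1.873092, Gamma_vuu = 0.000000, Gamma_vuv = -0.427101, Gamma_vvv = 0.000000; k3 = (0.957597, -1.299224, -3.161749, -1.062742)
  k4: at (u, v) = (-0.127337, -0.354608), (du/dtau, dv/dtau) = (0.800006, -1.351445); Gamma_uuu = 0.000000, Gamma_uuv = 0.000000, Gamma_uvv = 1.835203, Gamma_vuu = 0.000000, Gamma_vuv = -0.435919, Gamma_vvv = 0.000000; k4 = (0.800006, -1.351445, -3.351821, -0.942600)
  Y <- Y + (h/6)(k1 + 2k2 + 2k3 + k4): u = -0.1270, v = -0.3547, du/dtau = 0.7998, dv/dtau = -1.3517
step 4:
  k1: at (u, v) = (-0.126975, -0.354715), (du/dtau, dv/dtau) = (0.799800, -1.351727); Gamma_uuu = 0.000000, Gamma_uuv = 0.000000, Gamma_uvv = 1.834913, Gamma_vuu = 0.000000, Gamma_vuv = -0.435988, Gamma_vvv = 0.000000; k1 = (0.799800, -1.351727, -3.352691, -0.942703)
  k2: at (u, v) = (-0.086985, -0.422301), (du/dtau, dv/dtau) = (0.632165, -1.398862); Gamma_uuu = 0.000000, Gamma_uuv = 0.000000, Gamma_uvv = 1.802921, Gamma_vuu = 0.000000, Gamma_vuv = -0.443724, Gamma_vvv = 0.000000; k2 = (0.632165, -1.398862, -3.527984, -0.784782)
  k3: at (u, v) = (-0.095367, -0.424658), (du/dtau, dv/dtau) = (0.623401, -1.390966); Gamma_uuu = 0.000000, Gamma_uuv = 0.000000, Gamma_uvv = 1.809627, Gamma_vuu = 0.000000, Gamma_vuv = -0.442080, Gamma_vvv = 0.000000; k3 = (0.623401, -1.390966, -3.501242, -0.766681)
  k4: at (u, v) = (-0.064635, -0.493811), (du/dtau, dv/dtau) = (0.449676, -1.428395); Gamma_uuu = 0.000000, Gamma_uuv = 0.000000, Gamma_uvv = 1.785041, Gamma_vuu = 0.000000, Gamma_vuv = -0.448169, Gamma_vvv = 0.000000; k4 = (0.449676, -1.428395, -3.642043, -0.575731)
  Y <- Y + (h/6)(k1 + 2k2 + 2k3 + k4): u = -0.0643, v = -0.4940, du/dtau = 0.4489, dv/dtau = -1.4287


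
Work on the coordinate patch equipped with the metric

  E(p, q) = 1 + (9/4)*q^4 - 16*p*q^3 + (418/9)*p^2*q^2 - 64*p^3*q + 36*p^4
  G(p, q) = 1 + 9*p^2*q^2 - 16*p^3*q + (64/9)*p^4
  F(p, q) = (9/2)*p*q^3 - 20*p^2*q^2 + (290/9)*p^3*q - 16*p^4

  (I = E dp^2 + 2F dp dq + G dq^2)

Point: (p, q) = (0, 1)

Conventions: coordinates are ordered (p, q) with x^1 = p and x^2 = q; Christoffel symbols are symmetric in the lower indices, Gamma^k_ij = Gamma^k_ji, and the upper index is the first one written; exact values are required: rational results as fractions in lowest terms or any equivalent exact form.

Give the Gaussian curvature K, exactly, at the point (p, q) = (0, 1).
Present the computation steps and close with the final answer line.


E = 13/4, F = 0, G = 1, EG - F^2 = 13/4 at the point
E_p = -16, E_q = 9, F_p = 9/2, F_q = 0, G_p = 0, G_q = 0
E_qq = 27, F_pq = 27/2, G_pp = 18
Apply the Brioschi formula K = (det M1 - det M2)/(EG - F^2)^2 over the derivative matrices of E, F, G.
M1 = [[-E_qq/2 + F_pq - G_pp/2, E_p/2, F_p - E_q/2], [F_q - G_p/2, E, F], [G_q/2, F, G]] = [[-9, -8, 0], [0, 13/4, 0], [0, 0, 1]]; det M1 = -117/4
M2 = [[0, E_q/2, G_p/2], [E_q/2, E, F], [G_p/2, F, G]] = [[0, 9/2, 0], [9/2, 13/4, 0], [0, 0, 1]]; det M2 = -81/4
det M1 - det M2 = -9; K = -9 / (13/4)^2 = -144/169

Answer: K = -144/169


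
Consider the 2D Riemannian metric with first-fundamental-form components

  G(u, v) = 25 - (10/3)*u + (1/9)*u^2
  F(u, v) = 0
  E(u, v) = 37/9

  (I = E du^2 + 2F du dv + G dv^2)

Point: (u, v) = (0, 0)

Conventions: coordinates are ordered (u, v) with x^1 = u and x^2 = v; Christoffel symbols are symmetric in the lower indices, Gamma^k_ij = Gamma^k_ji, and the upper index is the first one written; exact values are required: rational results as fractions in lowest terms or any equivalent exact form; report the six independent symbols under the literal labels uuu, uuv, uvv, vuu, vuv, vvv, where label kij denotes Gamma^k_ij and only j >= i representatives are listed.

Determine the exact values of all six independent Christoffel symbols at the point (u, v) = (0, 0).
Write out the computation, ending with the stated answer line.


E = 37/9, F = 0, G = 25 at the point
E_u = 0, E_v = 0, F_u = 0, F_v = 0, G_u = -10/3, G_v = 0
EG - F^2 = 925/9;  g^inv = (9/925) * [[25, 0], [0, 37/9]]
first-kind symbols [ij,l] = (1/2)(d_i g_jl + d_j g_il - d_l g_ij): [uu,u] = E_u/2 = 0, [uu,v] = F_u - E_v/2 = 0, [uv,u] = E_v/2 = 0, [uv,v] = G_u/2 = -5/3, [vv,u] = F_v - G_u/2 = 5/3, [vv,v] = G_v/2 = 0
Gamma^u_ij = (G*[ij,u] - F*[ij,v])/(EG - F^2), Gamma^v_ij = (E*[ij,v] - F*[ij,u])/(EG - F^2)

Answer: Gamma_uuu = 0, Gamma_uuv = 0, Gamma_uvv = 15/37, Gamma_vuu = 0, Gamma_vuv = -1/15, Gamma_vvv = 0


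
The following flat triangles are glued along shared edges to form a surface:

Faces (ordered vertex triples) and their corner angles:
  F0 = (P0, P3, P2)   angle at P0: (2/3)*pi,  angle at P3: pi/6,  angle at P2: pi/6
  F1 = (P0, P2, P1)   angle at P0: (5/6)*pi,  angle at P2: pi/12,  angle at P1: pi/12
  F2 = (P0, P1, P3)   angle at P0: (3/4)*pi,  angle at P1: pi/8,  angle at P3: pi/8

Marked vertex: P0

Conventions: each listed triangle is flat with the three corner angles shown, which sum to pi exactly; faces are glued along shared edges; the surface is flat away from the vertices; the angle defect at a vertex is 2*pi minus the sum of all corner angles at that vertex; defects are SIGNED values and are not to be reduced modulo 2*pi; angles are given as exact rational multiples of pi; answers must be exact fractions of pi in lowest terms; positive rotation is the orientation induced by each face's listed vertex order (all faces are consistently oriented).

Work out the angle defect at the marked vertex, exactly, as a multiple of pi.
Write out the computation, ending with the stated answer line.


Sum of corner angles at P0: (9/4)*pi
defect = 2*pi - (9/4)*pi

Answer: defect(P0) = -pi/4
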